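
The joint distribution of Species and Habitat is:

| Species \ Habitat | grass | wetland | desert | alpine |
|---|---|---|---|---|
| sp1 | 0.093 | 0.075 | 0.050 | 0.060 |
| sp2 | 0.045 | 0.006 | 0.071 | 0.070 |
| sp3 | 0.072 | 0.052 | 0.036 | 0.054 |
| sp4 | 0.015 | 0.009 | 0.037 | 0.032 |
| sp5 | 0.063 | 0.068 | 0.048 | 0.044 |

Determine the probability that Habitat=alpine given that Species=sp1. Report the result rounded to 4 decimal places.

P(Species=sp1) = 0.093 + 0.075 + 0.050 + 0.060 = 0.278.
P(Habitat=alpine | Species=sp1) = 0.060/0.278 = 0.2158.

0.2158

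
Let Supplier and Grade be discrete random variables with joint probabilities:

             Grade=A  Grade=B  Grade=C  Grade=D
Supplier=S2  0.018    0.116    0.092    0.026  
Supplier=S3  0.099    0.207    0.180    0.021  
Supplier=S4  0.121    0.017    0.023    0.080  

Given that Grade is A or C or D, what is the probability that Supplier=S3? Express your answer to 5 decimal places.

0.45455

P(Grade=A) = 0.018 + 0.099 + 0.121 = 0.238.
P(Grade=C) = 0.092 + 0.180 + 0.023 = 0.295.
P(Grade=D) = 0.026 + 0.021 + 0.080 = 0.127.
P(Grade ∈ {A, C, D}) = 0.238 + 0.295 + 0.127 = 0.660; P(Supplier=S3, Grade ∈ {A, C, D}) = 0.099 + 0.180 + 0.021 = 0.300.
P(Supplier=S3 | Grade ∈ {A, C, D}) = 0.300/0.660 = 0.45455.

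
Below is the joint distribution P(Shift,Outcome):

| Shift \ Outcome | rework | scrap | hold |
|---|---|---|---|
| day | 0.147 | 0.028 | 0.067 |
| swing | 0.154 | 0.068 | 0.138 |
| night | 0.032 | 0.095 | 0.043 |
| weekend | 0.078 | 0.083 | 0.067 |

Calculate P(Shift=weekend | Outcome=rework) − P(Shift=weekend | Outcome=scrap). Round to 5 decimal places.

-0.11314

P(Outcome=rework) = 0.147 + 0.154 + 0.032 + 0.078 = 0.411; P(Shift=weekend | Outcome=rework) = 0.078/0.411 = 0.189781.
P(Outcome=scrap) = 0.028 + 0.068 + 0.095 + 0.083 = 0.274; P(Shift=weekend | Outcome=scrap) = 0.083/0.274 = 0.302920.
Difference = -0.11314.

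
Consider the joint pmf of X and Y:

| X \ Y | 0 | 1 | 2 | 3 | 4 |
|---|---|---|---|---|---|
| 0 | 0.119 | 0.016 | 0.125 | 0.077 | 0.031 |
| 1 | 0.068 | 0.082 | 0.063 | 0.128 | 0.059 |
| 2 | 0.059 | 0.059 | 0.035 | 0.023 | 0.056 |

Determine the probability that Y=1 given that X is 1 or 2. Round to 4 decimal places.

P(X=1) = 0.068 + 0.082 + 0.063 + 0.128 + 0.059 = 0.400.
P(X=2) = 0.059 + 0.059 + 0.035 + 0.023 + 0.056 = 0.232.
P(X ∈ {1, 2}) = 0.400 + 0.232 = 0.632; P(Y=1, X ∈ {1, 2}) = 0.082 + 0.059 = 0.141.
P(Y=1 | X ∈ {1, 2}) = 0.141/0.632 = 0.2231.

0.2231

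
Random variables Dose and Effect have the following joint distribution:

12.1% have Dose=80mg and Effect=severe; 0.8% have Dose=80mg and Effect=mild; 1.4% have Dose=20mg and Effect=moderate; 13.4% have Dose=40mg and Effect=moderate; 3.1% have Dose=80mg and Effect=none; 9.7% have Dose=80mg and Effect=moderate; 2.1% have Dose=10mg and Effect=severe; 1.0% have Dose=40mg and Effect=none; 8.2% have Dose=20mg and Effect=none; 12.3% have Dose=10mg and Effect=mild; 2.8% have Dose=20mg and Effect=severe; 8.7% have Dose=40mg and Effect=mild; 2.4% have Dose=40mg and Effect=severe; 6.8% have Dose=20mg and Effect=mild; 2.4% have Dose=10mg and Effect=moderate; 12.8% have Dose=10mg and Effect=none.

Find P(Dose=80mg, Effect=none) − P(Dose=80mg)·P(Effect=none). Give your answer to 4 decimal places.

P(Dose=80mg) = 0.031 + 0.008 + 0.097 + 0.121 = 0.257.
P(Effect=none) = 0.128 + 0.082 + 0.010 + 0.031 = 0.251.
P(Dose=80mg, Effect=none) − P(Dose=80mg)P(Effect=none) = 0.031 − 0.257×0.251 = -0.0335.

-0.0335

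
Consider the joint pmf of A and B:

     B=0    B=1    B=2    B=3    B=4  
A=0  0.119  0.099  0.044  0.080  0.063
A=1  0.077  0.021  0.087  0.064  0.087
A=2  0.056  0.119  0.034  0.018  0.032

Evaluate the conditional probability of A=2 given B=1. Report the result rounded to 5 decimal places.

P(B=1) = 0.099 + 0.021 + 0.119 = 0.239.
P(A=2 | B=1) = 0.119/0.239 = 0.49791.

0.49791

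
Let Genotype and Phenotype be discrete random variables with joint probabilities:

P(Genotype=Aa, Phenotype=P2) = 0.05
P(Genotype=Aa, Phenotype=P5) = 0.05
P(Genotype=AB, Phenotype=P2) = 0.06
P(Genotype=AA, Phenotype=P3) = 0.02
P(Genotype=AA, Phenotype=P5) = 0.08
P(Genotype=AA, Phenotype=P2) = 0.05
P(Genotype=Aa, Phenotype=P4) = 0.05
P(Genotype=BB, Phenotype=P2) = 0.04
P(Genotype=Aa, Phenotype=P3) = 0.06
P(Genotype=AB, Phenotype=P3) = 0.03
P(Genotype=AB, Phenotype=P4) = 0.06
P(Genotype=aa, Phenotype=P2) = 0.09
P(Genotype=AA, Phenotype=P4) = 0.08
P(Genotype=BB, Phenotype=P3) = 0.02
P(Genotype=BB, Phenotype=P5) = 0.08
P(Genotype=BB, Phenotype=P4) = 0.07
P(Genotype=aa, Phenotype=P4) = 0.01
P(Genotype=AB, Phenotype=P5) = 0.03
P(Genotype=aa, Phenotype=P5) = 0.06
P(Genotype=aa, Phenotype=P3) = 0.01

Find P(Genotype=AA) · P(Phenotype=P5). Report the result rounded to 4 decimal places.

0.0690

P(Genotype=AA) = 0.05 + 0.02 + 0.08 + 0.08 = 0.23.
P(Phenotype=P5) = 0.08 + 0.05 + 0.06 + 0.03 + 0.08 = 0.30.
Product: 0.23 × 0.30 = 0.0690.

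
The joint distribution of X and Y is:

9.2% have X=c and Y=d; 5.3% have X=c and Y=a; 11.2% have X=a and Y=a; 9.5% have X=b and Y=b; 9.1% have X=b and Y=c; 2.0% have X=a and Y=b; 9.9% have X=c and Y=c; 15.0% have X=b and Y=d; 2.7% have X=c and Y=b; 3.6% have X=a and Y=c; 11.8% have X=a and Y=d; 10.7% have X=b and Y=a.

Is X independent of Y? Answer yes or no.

no

P(X=c) = 0.271 and P(Y=c) = 0.226, so their product is 0.06125, but P(X=c, Y=c) = 0.099. Since these differ, X and Y are not independent.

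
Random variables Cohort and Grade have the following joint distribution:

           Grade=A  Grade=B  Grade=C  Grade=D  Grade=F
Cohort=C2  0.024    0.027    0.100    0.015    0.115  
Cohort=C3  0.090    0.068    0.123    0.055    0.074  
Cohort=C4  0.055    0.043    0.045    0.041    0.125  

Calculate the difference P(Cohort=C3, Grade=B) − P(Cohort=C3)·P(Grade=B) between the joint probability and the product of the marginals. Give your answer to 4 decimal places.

P(Cohort=C3) = 0.090 + 0.068 + 0.123 + 0.055 + 0.074 = 0.410.
P(Grade=B) = 0.027 + 0.068 + 0.043 = 0.138.
P(Cohort=C3, Grade=B) − P(Cohort=C3)P(Grade=B) = 0.068 − 0.410×0.138 = 0.0114.

0.0114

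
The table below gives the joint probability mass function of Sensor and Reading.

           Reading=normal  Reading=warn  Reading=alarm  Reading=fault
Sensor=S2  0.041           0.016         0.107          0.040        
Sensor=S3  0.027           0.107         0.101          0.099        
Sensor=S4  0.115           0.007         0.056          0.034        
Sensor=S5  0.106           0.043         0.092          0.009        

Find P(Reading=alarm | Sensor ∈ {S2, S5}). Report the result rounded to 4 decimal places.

0.4383

P(Sensor=S2) = 0.041 + 0.016 + 0.107 + 0.040 = 0.204.
P(Sensor=S5) = 0.106 + 0.043 + 0.092 + 0.009 = 0.250.
P(Sensor ∈ {S2, S5}) = 0.204 + 0.250 = 0.454; P(Reading=alarm, Sensor ∈ {S2, S5}) = 0.107 + 0.092 = 0.199.
P(Reading=alarm | Sensor ∈ {S2, S5}) = 0.199/0.454 = 0.4383.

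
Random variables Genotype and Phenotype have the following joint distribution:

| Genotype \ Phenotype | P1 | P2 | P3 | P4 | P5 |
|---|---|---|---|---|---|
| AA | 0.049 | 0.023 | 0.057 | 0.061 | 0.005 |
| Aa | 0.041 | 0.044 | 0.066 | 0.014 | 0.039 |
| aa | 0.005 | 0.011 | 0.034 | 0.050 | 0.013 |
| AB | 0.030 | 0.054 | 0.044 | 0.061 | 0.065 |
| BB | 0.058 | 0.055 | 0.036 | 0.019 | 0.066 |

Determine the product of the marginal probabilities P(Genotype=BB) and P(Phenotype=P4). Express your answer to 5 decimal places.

P(Genotype=BB) = 0.058 + 0.055 + 0.036 + 0.019 + 0.066 = 0.234.
P(Phenotype=P4) = 0.061 + 0.014 + 0.050 + 0.061 + 0.019 = 0.205.
Product: 0.234 × 0.205 = 0.04797.

0.04797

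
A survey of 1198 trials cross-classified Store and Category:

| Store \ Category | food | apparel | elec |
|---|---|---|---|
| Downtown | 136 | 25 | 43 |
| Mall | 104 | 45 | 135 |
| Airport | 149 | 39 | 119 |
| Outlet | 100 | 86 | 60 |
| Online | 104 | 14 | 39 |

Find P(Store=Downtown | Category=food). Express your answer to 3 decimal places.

0.229

Total with Category=food: 136 + 104 + 149 + 100 + 104 = 593.
P(Store=Downtown | Category=food) = 136/593 = 0.229.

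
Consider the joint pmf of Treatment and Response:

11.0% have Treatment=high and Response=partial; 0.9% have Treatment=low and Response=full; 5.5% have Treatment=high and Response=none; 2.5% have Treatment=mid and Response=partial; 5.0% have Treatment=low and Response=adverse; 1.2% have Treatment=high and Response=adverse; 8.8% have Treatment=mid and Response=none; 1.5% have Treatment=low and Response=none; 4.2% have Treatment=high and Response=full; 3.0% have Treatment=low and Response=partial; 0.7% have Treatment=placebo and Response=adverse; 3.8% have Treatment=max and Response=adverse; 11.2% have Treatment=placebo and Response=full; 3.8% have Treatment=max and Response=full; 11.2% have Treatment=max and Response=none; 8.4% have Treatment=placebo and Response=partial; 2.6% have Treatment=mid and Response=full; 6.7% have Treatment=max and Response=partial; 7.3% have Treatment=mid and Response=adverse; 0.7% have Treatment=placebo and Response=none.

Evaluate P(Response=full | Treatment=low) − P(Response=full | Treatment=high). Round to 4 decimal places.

-0.1052

P(Treatment=low) = 0.015 + 0.030 + 0.009 + 0.050 = 0.104; P(Response=full | Treatment=low) = 0.009/0.104 = 0.08654.
P(Treatment=high) = 0.055 + 0.110 + 0.042 + 0.012 = 0.219; P(Response=full | Treatment=high) = 0.042/0.219 = 0.19178.
Difference = -0.1052.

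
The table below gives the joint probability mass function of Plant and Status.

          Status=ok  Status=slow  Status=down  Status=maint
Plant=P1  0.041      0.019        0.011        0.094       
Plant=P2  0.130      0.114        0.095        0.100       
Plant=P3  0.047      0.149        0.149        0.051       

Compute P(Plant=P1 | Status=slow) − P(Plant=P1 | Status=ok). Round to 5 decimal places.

-0.12070

P(Status=slow) = 0.019 + 0.114 + 0.149 = 0.282; P(Plant=P1 | Status=slow) = 0.019/0.282 = 0.067376.
P(Status=ok) = 0.041 + 0.130 + 0.047 = 0.218; P(Plant=P1 | Status=ok) = 0.041/0.218 = 0.188073.
Difference = -0.12070.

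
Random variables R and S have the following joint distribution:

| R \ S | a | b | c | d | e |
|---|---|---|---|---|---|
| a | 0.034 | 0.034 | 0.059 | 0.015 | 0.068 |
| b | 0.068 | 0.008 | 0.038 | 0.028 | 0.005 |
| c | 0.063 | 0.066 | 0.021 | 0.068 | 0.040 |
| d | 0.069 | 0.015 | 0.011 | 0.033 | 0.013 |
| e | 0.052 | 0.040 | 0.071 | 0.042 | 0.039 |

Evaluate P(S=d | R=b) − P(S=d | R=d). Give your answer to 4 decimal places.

-0.0436

P(R=b) = 0.068 + 0.008 + 0.038 + 0.028 + 0.005 = 0.147; P(S=d | R=b) = 0.028/0.147 = 0.19048.
P(R=d) = 0.069 + 0.015 + 0.011 + 0.033 + 0.013 = 0.141; P(S=d | R=d) = 0.033/0.141 = 0.23404.
Difference = -0.0436.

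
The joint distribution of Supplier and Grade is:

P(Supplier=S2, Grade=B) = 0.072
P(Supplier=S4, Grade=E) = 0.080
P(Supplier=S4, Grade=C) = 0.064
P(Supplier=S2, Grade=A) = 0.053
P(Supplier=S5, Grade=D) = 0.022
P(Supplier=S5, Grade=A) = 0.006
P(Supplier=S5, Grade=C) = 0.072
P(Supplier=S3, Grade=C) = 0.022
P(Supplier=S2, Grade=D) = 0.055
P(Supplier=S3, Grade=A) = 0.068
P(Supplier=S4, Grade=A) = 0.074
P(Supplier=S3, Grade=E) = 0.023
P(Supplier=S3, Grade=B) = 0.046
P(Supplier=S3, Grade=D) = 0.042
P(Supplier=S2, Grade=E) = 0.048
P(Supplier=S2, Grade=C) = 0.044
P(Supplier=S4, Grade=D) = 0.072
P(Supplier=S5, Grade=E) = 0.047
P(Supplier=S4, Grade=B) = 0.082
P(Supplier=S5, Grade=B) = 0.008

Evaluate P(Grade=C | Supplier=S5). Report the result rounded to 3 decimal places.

0.465

P(Supplier=S5) = 0.006 + 0.008 + 0.072 + 0.022 + 0.047 = 0.155.
P(Grade=C | Supplier=S5) = 0.072/0.155 = 0.465.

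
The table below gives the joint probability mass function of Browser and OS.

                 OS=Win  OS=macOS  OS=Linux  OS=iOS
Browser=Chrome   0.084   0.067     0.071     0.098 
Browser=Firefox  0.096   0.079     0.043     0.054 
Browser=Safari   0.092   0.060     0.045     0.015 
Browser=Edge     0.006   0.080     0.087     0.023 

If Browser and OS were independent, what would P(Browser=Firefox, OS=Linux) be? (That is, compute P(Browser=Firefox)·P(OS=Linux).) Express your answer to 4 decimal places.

P(Browser=Firefox) = 0.096 + 0.079 + 0.043 + 0.054 = 0.272.
P(OS=Linux) = 0.071 + 0.043 + 0.045 + 0.087 = 0.246.
Product: 0.272 × 0.246 = 0.0669.

0.0669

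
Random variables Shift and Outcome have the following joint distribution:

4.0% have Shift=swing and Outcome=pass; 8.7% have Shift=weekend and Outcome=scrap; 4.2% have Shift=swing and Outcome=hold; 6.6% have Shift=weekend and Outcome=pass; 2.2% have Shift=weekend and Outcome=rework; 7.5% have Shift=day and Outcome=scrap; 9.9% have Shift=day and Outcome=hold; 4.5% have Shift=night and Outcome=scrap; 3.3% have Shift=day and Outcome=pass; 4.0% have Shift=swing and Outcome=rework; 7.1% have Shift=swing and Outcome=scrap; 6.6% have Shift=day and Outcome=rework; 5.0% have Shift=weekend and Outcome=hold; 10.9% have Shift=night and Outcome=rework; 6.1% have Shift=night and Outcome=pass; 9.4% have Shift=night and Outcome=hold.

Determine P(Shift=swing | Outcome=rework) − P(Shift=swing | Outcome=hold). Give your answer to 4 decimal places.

P(Outcome=rework) = 0.066 + 0.040 + 0.109 + 0.022 = 0.237; P(Shift=swing | Outcome=rework) = 0.040/0.237 = 0.16878.
P(Outcome=hold) = 0.099 + 0.042 + 0.094 + 0.050 = 0.285; P(Shift=swing | Outcome=hold) = 0.042/0.285 = 0.14737.
Difference = 0.0214.

0.0214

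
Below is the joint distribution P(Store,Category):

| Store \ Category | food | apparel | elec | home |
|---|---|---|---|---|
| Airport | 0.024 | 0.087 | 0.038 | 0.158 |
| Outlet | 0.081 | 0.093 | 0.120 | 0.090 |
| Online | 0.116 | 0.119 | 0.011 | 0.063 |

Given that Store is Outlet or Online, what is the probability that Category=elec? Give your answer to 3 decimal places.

P(Store=Outlet) = 0.081 + 0.093 + 0.120 + 0.090 = 0.384.
P(Store=Online) = 0.116 + 0.119 + 0.011 + 0.063 = 0.309.
P(Store ∈ {Outlet, Online}) = 0.384 + 0.309 = 0.693; P(Category=elec, Store ∈ {Outlet, Online}) = 0.120 + 0.011 = 0.131.
P(Category=elec | Store ∈ {Outlet, Online}) = 0.131/0.693 = 0.189.

0.189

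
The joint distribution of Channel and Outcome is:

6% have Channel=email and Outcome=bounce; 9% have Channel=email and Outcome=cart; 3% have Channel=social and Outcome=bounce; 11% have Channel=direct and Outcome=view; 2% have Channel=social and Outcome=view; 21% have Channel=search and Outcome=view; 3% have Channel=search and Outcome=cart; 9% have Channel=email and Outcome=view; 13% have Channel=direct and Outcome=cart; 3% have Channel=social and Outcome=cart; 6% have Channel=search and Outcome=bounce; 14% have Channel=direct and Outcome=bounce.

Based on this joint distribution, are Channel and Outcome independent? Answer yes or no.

P(Channel=search) = 0.30 and P(Outcome=view) = 0.43, so their product is 0.1290, but P(Channel=search, Outcome=view) = 0.21. Since these differ, Channel and Outcome are not independent.

no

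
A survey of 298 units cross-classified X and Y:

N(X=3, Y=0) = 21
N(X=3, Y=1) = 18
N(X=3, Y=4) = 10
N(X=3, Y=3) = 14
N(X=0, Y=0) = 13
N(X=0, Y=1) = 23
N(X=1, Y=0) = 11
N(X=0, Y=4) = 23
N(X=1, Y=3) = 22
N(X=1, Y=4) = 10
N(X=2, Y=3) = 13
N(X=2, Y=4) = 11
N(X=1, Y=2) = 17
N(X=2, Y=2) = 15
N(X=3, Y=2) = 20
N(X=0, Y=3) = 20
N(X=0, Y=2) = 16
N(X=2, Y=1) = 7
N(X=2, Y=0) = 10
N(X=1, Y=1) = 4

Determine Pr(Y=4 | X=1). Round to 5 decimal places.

Total with X=1: 11 + 4 + 17 + 22 + 10 = 64.
P(Y=4 | X=1) = 10/64 = 0.15625.

0.15625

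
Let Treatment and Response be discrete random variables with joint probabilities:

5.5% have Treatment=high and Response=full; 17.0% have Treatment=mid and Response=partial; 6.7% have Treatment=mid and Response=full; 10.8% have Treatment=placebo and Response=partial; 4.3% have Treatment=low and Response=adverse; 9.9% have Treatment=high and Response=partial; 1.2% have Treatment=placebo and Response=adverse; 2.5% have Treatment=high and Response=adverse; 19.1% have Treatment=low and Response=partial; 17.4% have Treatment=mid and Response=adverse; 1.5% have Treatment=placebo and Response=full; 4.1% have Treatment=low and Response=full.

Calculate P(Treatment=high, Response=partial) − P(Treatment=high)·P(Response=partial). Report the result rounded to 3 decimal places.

P(Treatment=high) = 0.099 + 0.055 + 0.025 = 0.179.
P(Response=partial) = 0.108 + 0.191 + 0.170 + 0.099 = 0.568.
P(Treatment=high, Response=partial) − P(Treatment=high)P(Response=partial) = 0.099 − 0.179×0.568 = -0.003.

-0.003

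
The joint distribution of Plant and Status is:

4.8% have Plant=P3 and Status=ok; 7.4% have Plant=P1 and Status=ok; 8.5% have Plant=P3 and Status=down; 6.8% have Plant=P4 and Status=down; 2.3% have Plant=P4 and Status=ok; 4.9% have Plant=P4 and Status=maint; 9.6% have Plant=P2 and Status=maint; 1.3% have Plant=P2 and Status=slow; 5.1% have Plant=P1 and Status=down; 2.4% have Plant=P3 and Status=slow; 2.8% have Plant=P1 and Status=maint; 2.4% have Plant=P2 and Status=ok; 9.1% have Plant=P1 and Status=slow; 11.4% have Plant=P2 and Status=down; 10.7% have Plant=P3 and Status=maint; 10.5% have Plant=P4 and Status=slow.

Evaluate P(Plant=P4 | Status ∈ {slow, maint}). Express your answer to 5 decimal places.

0.30019

P(Status=slow) = 0.091 + 0.013 + 0.024 + 0.105 = 0.233.
P(Status=maint) = 0.028 + 0.096 + 0.107 + 0.049 = 0.280.
P(Status ∈ {slow, maint}) = 0.233 + 0.280 = 0.513; P(Plant=P4, Status ∈ {slow, maint}) = 0.105 + 0.049 = 0.154.
P(Plant=P4 | Status ∈ {slow, maint}) = 0.154/0.513 = 0.30019.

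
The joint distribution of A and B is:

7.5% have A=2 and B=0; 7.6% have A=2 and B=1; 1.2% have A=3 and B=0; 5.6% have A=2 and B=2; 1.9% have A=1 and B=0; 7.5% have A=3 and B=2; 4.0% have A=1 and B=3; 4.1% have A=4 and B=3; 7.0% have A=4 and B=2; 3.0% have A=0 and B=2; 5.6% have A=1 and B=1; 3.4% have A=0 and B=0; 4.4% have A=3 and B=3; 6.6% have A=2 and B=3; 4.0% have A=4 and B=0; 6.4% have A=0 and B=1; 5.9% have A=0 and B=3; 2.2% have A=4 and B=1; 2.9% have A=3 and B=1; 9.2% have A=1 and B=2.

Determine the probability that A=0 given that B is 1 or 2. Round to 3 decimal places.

P(B=1) = 0.064 + 0.056 + 0.076 + 0.029 + 0.022 = 0.247.
P(B=2) = 0.030 + 0.092 + 0.056 + 0.075 + 0.070 = 0.323.
P(B ∈ {1, 2}) = 0.247 + 0.323 = 0.570; P(A=0, B ∈ {1, 2}) = 0.064 + 0.030 = 0.094.
P(A=0 | B ∈ {1, 2}) = 0.094/0.570 = 0.165.

0.165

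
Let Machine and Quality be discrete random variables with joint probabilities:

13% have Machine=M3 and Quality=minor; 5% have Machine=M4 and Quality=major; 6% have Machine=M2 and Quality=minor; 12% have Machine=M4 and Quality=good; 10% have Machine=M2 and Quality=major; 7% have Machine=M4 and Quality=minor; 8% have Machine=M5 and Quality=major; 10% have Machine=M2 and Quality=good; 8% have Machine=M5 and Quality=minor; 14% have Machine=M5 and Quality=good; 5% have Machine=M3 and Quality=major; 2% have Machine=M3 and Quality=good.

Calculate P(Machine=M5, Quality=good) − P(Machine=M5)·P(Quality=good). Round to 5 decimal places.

P(Machine=M5) = 0.14 + 0.08 + 0.08 = 0.30.
P(Quality=good) = 0.10 + 0.02 + 0.12 + 0.14 = 0.38.
P(Machine=M5, Quality=good) − P(Machine=M5)P(Quality=good) = 0.14 − 0.30×0.38 = 0.02600.

0.02600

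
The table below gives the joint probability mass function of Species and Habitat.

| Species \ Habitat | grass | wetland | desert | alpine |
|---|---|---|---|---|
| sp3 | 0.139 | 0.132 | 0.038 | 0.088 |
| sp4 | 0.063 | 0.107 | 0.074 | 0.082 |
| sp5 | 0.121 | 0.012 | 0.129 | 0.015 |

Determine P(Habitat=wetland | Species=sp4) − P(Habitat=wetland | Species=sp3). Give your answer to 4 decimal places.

P(Species=sp4) = 0.063 + 0.107 + 0.074 + 0.082 = 0.326; P(Habitat=wetland | Species=sp4) = 0.107/0.326 = 0.32822.
P(Species=sp3) = 0.139 + 0.132 + 0.038 + 0.088 = 0.397; P(Habitat=wetland | Species=sp3) = 0.132/0.397 = 0.33249.
Difference = -0.0043.

-0.0043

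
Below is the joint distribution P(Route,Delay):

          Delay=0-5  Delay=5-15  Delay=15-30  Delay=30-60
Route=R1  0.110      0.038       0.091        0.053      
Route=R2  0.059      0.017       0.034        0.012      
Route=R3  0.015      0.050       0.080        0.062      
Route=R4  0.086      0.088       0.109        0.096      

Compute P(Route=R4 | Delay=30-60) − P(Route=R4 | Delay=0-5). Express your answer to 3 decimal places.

0.112

P(Delay=30-60) = 0.053 + 0.012 + 0.062 + 0.096 = 0.223; P(Route=R4 | Delay=30-60) = 0.096/0.223 = 0.4305.
P(Delay=0-5) = 0.110 + 0.059 + 0.015 + 0.086 = 0.270; P(Route=R4 | Delay=0-5) = 0.086/0.270 = 0.3185.
Difference = 0.112.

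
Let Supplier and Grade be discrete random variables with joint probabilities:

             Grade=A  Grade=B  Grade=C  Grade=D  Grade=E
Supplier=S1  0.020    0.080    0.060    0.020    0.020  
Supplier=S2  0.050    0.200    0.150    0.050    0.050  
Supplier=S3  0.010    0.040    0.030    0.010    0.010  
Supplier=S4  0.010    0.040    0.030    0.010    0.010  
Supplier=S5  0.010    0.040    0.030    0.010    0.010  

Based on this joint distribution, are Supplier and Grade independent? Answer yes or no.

yes

Every cell satisfies P(Supplier,Grade) = P(Supplier)·P(Grade). For instance P(Supplier=S3) = 0.100, P(Grade=C) = 0.300, and 0.100×0.300 = 0.030 matches the joint entry. So Supplier and Grade are independent.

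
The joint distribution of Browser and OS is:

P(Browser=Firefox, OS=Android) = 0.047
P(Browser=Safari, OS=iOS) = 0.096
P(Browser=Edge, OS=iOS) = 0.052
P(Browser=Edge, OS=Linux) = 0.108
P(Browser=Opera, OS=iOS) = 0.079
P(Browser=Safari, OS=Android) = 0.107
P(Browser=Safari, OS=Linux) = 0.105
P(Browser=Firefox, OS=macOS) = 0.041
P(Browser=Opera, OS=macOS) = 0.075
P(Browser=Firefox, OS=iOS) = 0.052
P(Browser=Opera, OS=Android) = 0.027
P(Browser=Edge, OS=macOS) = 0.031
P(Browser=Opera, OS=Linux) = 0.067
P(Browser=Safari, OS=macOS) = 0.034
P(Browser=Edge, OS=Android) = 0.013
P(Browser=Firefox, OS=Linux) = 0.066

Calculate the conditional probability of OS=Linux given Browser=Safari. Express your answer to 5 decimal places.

P(Browser=Safari) = 0.034 + 0.105 + 0.096 + 0.107 = 0.342.
P(OS=Linux | Browser=Safari) = 0.105/0.342 = 0.30702.

0.30702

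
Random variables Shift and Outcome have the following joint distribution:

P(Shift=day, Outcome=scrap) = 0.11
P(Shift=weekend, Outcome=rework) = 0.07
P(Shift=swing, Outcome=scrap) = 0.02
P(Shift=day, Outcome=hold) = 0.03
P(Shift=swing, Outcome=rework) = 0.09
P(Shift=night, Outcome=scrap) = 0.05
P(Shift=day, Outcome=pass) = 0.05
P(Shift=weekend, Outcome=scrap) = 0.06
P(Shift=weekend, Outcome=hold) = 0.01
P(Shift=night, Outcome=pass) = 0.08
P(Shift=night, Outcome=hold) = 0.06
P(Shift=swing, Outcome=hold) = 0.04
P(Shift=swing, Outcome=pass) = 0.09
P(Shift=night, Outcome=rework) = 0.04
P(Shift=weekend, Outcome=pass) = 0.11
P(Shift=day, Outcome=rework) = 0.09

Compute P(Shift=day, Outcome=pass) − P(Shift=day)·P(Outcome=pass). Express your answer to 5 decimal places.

-0.04240

P(Shift=day) = 0.05 + 0.09 + 0.11 + 0.03 = 0.28.
P(Outcome=pass) = 0.05 + 0.09 + 0.08 + 0.11 = 0.33.
P(Shift=day, Outcome=pass) − P(Shift=day)P(Outcome=pass) = 0.05 − 0.28×0.33 = -0.04240.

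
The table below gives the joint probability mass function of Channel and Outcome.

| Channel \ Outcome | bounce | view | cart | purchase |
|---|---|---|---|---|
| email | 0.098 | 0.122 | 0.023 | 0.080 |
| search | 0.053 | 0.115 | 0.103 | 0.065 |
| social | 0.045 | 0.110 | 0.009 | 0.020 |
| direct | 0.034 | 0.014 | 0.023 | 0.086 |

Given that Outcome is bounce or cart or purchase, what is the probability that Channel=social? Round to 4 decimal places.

0.1158

P(Outcome=bounce) = 0.098 + 0.053 + 0.045 + 0.034 = 0.230.
P(Outcome=cart) = 0.023 + 0.103 + 0.009 + 0.023 = 0.158.
P(Outcome=purchase) = 0.080 + 0.065 + 0.020 + 0.086 = 0.251.
P(Outcome ∈ {bounce, cart, purchase}) = 0.230 + 0.158 + 0.251 = 0.639; P(Channel=social, Outcome ∈ {bounce, cart, purchase}) = 0.045 + 0.009 + 0.020 = 0.074.
P(Channel=social | Outcome ∈ {bounce, cart, purchase}) = 0.074/0.639 = 0.1158.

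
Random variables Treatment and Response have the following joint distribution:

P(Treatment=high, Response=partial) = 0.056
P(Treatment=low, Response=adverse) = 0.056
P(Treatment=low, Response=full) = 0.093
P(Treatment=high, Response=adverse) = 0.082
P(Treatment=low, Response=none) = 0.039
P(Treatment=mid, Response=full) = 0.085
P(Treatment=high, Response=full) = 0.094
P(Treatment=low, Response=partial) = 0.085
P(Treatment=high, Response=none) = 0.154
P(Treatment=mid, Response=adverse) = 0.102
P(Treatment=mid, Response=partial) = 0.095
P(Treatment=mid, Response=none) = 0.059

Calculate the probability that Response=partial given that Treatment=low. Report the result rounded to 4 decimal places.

P(Treatment=low) = 0.039 + 0.085 + 0.093 + 0.056 = 0.273.
P(Response=partial | Treatment=low) = 0.085/0.273 = 0.3114.

0.3114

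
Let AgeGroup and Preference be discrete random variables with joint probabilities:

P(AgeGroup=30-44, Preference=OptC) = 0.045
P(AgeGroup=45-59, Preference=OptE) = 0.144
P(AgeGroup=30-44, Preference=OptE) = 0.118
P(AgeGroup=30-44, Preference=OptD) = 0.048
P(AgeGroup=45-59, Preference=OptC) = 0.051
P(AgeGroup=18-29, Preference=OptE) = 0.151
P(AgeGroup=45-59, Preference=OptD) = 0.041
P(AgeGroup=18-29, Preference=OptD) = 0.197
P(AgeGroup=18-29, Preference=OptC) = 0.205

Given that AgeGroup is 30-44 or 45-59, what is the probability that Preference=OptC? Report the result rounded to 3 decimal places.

P(AgeGroup=30-44) = 0.045 + 0.048 + 0.118 = 0.211.
P(AgeGroup=45-59) = 0.051 + 0.041 + 0.144 = 0.236.
P(AgeGroup ∈ {30-44, 45-59}) = 0.211 + 0.236 = 0.447; P(Preference=OptC, AgeGroup ∈ {30-44, 45-59}) = 0.045 + 0.051 = 0.096.
P(Preference=OptC | AgeGroup ∈ {30-44, 45-59}) = 0.096/0.447 = 0.215.

0.215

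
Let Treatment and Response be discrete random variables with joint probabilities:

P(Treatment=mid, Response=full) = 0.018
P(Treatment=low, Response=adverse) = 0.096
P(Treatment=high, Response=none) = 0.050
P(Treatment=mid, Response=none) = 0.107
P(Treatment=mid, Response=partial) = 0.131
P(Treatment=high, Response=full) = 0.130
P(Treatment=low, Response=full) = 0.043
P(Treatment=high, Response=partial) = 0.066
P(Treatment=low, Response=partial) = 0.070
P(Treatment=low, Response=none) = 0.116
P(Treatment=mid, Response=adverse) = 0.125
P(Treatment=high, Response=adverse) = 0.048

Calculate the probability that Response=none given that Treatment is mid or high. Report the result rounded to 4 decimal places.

P(Treatment=mid) = 0.107 + 0.131 + 0.018 + 0.125 = 0.381.
P(Treatment=high) = 0.050 + 0.066 + 0.130 + 0.048 = 0.294.
P(Treatment ∈ {mid, high}) = 0.381 + 0.294 = 0.675; P(Response=none, Treatment ∈ {mid, high}) = 0.107 + 0.050 = 0.157.
P(Response=none | Treatment ∈ {mid, high}) = 0.157/0.675 = 0.2326.

0.2326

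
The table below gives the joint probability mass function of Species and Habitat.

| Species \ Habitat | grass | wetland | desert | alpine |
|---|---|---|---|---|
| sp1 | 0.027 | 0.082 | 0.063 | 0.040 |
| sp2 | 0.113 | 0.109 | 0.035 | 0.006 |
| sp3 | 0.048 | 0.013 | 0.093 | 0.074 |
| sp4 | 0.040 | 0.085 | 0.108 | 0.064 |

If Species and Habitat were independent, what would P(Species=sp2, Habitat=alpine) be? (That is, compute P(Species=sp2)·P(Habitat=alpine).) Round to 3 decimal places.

P(Species=sp2) = 0.113 + 0.109 + 0.035 + 0.006 = 0.263.
P(Habitat=alpine) = 0.040 + 0.006 + 0.074 + 0.064 = 0.184.
Product: 0.263 × 0.184 = 0.048.

0.048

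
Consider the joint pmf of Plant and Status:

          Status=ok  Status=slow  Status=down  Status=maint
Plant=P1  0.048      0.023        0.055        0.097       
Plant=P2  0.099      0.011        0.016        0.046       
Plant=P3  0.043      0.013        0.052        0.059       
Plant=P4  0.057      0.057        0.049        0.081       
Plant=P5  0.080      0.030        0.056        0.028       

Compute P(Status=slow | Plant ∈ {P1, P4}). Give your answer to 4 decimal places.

0.1713

P(Plant=P1) = 0.048 + 0.023 + 0.055 + 0.097 = 0.223.
P(Plant=P4) = 0.057 + 0.057 + 0.049 + 0.081 = 0.244.
P(Plant ∈ {P1, P4}) = 0.223 + 0.244 = 0.467; P(Status=slow, Plant ∈ {P1, P4}) = 0.023 + 0.057 = 0.080.
P(Status=slow | Plant ∈ {P1, P4}) = 0.080/0.467 = 0.1713.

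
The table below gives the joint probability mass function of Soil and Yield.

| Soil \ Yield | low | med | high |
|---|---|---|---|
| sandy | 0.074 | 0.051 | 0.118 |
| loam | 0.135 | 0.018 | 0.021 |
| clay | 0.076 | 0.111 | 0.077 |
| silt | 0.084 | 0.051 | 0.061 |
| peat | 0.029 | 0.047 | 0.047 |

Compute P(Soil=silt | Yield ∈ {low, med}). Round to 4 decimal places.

P(Yield=low) = 0.074 + 0.135 + 0.076 + 0.084 + 0.029 = 0.398.
P(Yield=med) = 0.051 + 0.018 + 0.111 + 0.051 + 0.047 = 0.278.
P(Yield ∈ {low, med}) = 0.398 + 0.278 = 0.676; P(Soil=silt, Yield ∈ {low, med}) = 0.084 + 0.051 = 0.135.
P(Soil=silt | Yield ∈ {low, med}) = 0.135/0.676 = 0.1997.

0.1997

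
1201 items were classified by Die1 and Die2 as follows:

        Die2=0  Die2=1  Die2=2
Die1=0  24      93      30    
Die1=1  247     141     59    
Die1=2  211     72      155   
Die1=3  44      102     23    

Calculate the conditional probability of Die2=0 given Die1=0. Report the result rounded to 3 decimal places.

Total with Die1=0: 24 + 93 + 30 = 147.
P(Die2=0 | Die1=0) = 24/147 = 0.163.

0.163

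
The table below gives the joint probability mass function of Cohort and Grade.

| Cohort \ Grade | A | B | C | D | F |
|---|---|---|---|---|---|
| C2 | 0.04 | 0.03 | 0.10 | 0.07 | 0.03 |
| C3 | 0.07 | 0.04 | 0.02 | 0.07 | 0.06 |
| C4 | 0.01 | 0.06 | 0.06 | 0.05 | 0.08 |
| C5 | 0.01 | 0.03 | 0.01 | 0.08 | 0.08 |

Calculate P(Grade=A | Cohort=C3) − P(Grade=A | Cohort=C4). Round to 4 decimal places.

P(Cohort=C3) = 0.07 + 0.04 + 0.02 + 0.07 + 0.06 = 0.26; P(Grade=A | Cohort=C3) = 0.07/0.26 = 0.26923.
P(Cohort=C4) = 0.01 + 0.06 + 0.06 + 0.05 + 0.08 = 0.26; P(Grade=A | Cohort=C4) = 0.01/0.26 = 0.03846.
Difference = 0.2308.

0.2308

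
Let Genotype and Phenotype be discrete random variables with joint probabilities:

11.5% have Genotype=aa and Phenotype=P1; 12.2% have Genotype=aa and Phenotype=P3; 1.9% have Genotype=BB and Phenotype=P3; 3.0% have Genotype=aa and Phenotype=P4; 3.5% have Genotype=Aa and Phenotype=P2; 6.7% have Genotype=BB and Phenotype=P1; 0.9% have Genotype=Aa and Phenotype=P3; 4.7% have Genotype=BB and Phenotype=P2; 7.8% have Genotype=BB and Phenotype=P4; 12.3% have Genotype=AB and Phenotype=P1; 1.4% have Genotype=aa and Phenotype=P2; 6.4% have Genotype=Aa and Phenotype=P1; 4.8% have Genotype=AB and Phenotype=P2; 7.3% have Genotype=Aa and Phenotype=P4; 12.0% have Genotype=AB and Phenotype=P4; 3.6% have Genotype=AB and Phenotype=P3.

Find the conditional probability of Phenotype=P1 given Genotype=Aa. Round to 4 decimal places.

P(Genotype=Aa) = 0.064 + 0.035 + 0.009 + 0.073 = 0.181.
P(Phenotype=P1 | Genotype=Aa) = 0.064/0.181 = 0.3536.

0.3536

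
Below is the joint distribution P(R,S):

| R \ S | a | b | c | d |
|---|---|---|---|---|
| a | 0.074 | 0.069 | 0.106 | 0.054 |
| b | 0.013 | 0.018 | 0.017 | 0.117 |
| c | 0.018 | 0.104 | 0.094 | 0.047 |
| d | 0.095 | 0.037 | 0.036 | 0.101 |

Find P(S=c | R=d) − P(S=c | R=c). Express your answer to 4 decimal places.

P(R=d) = 0.095 + 0.037 + 0.036 + 0.101 = 0.269; P(S=c | R=d) = 0.036/0.269 = 0.13383.
P(R=c) = 0.018 + 0.104 + 0.094 + 0.047 = 0.263; P(S=c | R=c) = 0.094/0.263 = 0.35741.
Difference = -0.2236.

-0.2236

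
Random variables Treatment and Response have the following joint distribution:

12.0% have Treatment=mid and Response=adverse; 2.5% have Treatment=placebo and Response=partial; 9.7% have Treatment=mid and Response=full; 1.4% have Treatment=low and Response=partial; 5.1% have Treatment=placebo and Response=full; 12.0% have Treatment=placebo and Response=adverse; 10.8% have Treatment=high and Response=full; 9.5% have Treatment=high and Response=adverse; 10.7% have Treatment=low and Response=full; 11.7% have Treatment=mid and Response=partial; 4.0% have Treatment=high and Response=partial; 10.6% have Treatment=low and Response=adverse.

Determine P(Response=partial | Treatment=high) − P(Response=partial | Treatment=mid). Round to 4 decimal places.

P(Treatment=high) = 0.040 + 0.108 + 0.095 = 0.243; P(Response=partial | Treatment=high) = 0.040/0.243 = 0.16461.
P(Treatment=mid) = 0.117 + 0.097 + 0.120 = 0.334; P(Response=partial | Treatment=mid) = 0.117/0.334 = 0.35030.
Difference = -0.1857.

-0.1857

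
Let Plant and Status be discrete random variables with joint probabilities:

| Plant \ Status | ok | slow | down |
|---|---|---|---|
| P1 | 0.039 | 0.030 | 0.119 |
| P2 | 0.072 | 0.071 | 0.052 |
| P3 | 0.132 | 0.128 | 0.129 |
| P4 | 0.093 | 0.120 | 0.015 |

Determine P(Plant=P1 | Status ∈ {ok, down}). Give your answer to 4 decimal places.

0.2427

P(Status=ok) = 0.039 + 0.072 + 0.132 + 0.093 = 0.336.
P(Status=down) = 0.119 + 0.052 + 0.129 + 0.015 = 0.315.
P(Status ∈ {ok, down}) = 0.336 + 0.315 = 0.651; P(Plant=P1, Status ∈ {ok, down}) = 0.039 + 0.119 = 0.158.
P(Plant=P1 | Status ∈ {ok, down}) = 0.158/0.651 = 0.2427.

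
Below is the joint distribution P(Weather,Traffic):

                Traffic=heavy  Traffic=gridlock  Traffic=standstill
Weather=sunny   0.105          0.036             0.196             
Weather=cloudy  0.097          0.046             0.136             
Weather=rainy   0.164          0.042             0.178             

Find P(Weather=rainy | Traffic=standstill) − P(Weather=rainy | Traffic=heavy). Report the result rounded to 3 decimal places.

-0.099

P(Traffic=standstill) = 0.196 + 0.136 + 0.178 = 0.510; P(Weather=rainy | Traffic=standstill) = 0.178/0.510 = 0.3490.
P(Traffic=heavy) = 0.105 + 0.097 + 0.164 = 0.366; P(Weather=rainy | Traffic=heavy) = 0.164/0.366 = 0.4481.
Difference = -0.099.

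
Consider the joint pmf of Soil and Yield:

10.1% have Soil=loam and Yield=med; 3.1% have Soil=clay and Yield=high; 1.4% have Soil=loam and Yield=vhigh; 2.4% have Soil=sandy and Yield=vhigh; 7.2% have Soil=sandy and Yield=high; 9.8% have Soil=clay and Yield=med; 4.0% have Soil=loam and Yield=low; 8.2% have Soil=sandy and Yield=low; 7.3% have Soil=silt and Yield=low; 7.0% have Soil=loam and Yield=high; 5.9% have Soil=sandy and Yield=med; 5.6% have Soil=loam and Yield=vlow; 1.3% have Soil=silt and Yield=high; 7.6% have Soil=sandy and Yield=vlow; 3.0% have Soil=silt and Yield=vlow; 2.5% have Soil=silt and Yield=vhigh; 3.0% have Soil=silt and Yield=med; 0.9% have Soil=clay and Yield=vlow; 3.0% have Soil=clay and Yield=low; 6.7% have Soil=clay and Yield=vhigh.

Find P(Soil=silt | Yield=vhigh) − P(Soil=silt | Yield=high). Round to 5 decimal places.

0.12242

P(Yield=vhigh) = 0.024 + 0.014 + 0.067 + 0.025 = 0.130; P(Soil=silt | Yield=vhigh) = 0.025/0.130 = 0.192308.
P(Yield=high) = 0.072 + 0.070 + 0.031 + 0.013 = 0.186; P(Soil=silt | Yield=high) = 0.013/0.186 = 0.069892.
Difference = 0.12242.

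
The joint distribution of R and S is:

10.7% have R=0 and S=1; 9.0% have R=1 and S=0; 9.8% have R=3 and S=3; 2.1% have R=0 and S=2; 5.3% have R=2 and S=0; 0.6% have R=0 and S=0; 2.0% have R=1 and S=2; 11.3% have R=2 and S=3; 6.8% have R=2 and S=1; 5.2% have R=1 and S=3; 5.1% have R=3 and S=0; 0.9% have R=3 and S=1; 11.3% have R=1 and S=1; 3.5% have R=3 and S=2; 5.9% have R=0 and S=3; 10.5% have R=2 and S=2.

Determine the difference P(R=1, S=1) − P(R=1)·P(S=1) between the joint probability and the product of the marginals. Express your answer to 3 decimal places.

0.031

P(R=1) = 0.090 + 0.113 + 0.020 + 0.052 = 0.275.
P(S=1) = 0.107 + 0.113 + 0.068 + 0.009 = 0.297.
P(R=1, S=1) − P(R=1)P(S=1) = 0.113 − 0.275×0.297 = 0.031.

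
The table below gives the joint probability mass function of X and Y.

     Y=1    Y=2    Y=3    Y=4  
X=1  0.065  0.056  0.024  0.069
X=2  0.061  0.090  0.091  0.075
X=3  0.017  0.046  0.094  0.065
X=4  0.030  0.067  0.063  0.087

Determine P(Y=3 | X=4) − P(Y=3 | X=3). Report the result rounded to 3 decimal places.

P(X=4) = 0.030 + 0.067 + 0.063 + 0.087 = 0.247; P(Y=3 | X=4) = 0.063/0.247 = 0.2551.
P(X=3) = 0.017 + 0.046 + 0.094 + 0.065 = 0.222; P(Y=3 | X=3) = 0.094/0.222 = 0.4234.
Difference = -0.168.

-0.168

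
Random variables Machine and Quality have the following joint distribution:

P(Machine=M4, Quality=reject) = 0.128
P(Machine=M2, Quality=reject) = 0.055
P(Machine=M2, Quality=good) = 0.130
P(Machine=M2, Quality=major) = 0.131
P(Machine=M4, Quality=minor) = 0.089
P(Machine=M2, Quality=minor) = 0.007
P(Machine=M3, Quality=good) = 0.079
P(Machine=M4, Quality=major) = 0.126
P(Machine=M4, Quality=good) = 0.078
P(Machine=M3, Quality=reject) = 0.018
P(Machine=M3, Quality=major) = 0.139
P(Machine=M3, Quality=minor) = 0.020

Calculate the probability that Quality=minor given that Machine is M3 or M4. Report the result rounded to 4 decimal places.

0.1610

P(Machine=M3) = 0.079 + 0.020 + 0.139 + 0.018 = 0.256.
P(Machine=M4) = 0.078 + 0.089 + 0.126 + 0.128 = 0.421.
P(Machine ∈ {M3, M4}) = 0.256 + 0.421 = 0.677; P(Quality=minor, Machine ∈ {M3, M4}) = 0.020 + 0.089 = 0.109.
P(Quality=minor | Machine ∈ {M3, M4}) = 0.109/0.677 = 0.1610.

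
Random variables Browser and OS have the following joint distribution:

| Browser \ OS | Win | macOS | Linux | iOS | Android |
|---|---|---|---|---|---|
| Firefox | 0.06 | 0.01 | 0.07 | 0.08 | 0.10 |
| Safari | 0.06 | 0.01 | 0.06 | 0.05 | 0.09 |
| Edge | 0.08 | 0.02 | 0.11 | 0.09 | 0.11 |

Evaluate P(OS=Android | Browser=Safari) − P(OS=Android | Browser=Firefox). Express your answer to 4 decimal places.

P(Browser=Safari) = 0.06 + 0.01 + 0.06 + 0.05 + 0.09 = 0.27; P(OS=Android | Browser=Safari) = 0.09/0.27 = 0.33333.
P(Browser=Firefox) = 0.06 + 0.01 + 0.07 + 0.08 + 0.10 = 0.32; P(OS=Android | Browser=Firefox) = 0.10/0.32 = 0.31250.
Difference = 0.0208.

0.0208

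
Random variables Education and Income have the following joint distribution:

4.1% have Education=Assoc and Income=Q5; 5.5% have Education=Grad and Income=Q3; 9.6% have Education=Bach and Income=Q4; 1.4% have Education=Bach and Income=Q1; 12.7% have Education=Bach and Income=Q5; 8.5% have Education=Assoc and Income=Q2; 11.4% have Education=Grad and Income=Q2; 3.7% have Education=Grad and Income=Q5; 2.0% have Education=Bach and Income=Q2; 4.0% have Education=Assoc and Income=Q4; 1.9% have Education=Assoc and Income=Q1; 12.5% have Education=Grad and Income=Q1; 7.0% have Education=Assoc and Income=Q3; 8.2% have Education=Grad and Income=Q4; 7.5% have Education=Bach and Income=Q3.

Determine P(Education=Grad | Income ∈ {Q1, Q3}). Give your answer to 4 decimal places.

P(Income=Q1) = 0.019 + 0.014 + 0.125 = 0.158.
P(Income=Q3) = 0.070 + 0.075 + 0.055 = 0.200.
P(Income ∈ {Q1, Q3}) = 0.158 + 0.200 = 0.358; P(Education=Grad, Income ∈ {Q1, Q3}) = 0.125 + 0.055 = 0.180.
P(Education=Grad | Income ∈ {Q1, Q3}) = 0.180/0.358 = 0.5028.

0.5028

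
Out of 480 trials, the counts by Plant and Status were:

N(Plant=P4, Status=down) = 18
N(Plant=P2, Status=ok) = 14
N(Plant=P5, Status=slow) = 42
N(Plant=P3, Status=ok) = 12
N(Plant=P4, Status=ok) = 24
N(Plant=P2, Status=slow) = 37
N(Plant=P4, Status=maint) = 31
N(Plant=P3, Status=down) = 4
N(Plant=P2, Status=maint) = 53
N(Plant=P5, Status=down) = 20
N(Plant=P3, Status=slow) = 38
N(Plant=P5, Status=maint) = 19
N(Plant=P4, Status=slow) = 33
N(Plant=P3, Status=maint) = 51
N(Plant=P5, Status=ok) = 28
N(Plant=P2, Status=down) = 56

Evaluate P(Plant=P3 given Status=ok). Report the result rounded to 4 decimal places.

Total with Status=ok: 14 + 12 + 24 + 28 = 78.
P(Plant=P3 | Status=ok) = 12/78 = 0.1538.

0.1538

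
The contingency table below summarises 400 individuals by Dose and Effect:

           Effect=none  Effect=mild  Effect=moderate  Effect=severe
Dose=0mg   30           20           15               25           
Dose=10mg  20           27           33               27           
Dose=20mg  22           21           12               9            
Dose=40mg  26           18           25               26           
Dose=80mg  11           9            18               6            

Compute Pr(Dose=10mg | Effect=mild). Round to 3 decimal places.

0.284

Total with Effect=mild: 20 + 27 + 21 + 18 + 9 = 95.
P(Dose=10mg | Effect=mild) = 27/95 = 0.284.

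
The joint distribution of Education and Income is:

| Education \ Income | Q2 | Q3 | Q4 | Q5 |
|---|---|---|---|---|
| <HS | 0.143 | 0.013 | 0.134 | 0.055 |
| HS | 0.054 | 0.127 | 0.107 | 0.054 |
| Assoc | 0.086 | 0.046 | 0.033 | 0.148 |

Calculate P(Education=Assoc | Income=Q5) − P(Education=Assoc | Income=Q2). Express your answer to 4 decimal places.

0.2720

P(Income=Q5) = 0.055 + 0.054 + 0.148 = 0.257; P(Education=Assoc | Income=Q5) = 0.148/0.257 = 0.57588.
P(Income=Q2) = 0.143 + 0.054 + 0.086 = 0.283; P(Education=Assoc | Income=Q2) = 0.086/0.283 = 0.30389.
Difference = 0.2720.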